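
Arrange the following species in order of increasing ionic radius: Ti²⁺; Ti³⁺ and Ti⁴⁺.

Same element, different charge: the more highly charged cation has fewer electrons and a greater effective nuclear charge per electron, making Ti⁴⁺ the smallest.

Ti⁴⁺ < Ti³⁺ < Ti²⁺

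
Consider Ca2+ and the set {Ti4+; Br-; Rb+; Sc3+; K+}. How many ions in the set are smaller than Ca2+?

First list Z and electron count for each: Ti4+: 18 e⁻, Z=22, Sc3+: 18 e⁻, Z=21, Ca2+: 18 e⁻, Z=20, K+: 18 e⁻, Z=19, Rb+: 36 e⁻, Z=37, Br-: 36 e⁻, Z=35. Ti4+ < Sc3+ (both 18 e⁻, Z=22>21); Sc3+ < Ca2+ (both 18 e⁻, Z=21>20); Ca2+ < K+ (both 18 e⁻, Z=20>19); K+ < Rb+ (same group, 1 shell fewer); Rb+ < Br- (both 36 e⁻, Z=37>35).
Overall: Ti4+ < Sc3+ < Ca2+ < K+ < Rb+ < Br-. Ca2+ has 2 below it and 3 above. That's 2.

2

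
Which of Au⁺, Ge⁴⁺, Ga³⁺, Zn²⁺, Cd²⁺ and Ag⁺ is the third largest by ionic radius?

Work out protons and electrons: Ge⁴⁺ has 28 e⁻ (Z=32), Ga³⁺ has 28 e⁻ (Z=31), Zn²⁺ has 28 e⁻ (Z=30), Cd²⁺ has 46 e⁻ (Z=48), Ag⁺ has 46 e⁻ (Z=47), Au⁺ has 78 e⁻ (Z=79). Ge⁴⁺ < Ga³⁺ (isoelectronic, higher Z=32 is smaller); Ga³⁺ < Zn²⁺ (both 28 e⁻, Z=31>30); Zn²⁺ < Cd²⁺ (same group, period 4 vs 5); Cd²⁺ < Ag⁺ (isoelectronic, higher Z=48 is smaller); Ag⁺ < Au⁺ (same group, 1 shell fewer).
That gives Ge⁴⁺ < Ga³⁺ < Zn²⁺ < Cd²⁺ < Ag⁺ < Au⁺. From the largest end, number 3 is Cd²⁺.

Cd²⁺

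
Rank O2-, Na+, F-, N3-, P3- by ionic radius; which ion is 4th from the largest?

F-

Tabulating Z and e⁻: Na+ has 10 e⁻ (Z=11), F- has 10 e⁻ (Z=9), O2- has 10 e⁻ (Z=8), N3- has 10 e⁻ (Z=7), P3- has 18 e⁻ (Z=15). Na+ < F- (both 10 e⁻, Z=11>9); F- < O2- (isoelectronic, higher Z=9 is smaller); O2- < N3- (isoelectronic, higher Z=8 is smaller); N3- < P3- (same group, period 2 vs 3).
Ordering: Na+ < F- < O2- < N3- < P3-. The 4th largest is F-.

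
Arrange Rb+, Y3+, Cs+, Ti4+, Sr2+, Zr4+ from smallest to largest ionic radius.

Ti4+ < Zr4+ < Y3+ < Sr2+ < Rb+ < Cs+

Ti4+: 18 e⁻, Z=22, Zr4+: 36 e⁻, Z=40, Y3+: 36 e⁻, Z=39, Sr2+: 36 e⁻, Z=38, Rb+: 36 e⁻, Z=37, Cs+: 54 e⁻, Z=55. Ti4+ < Zr4+ (same group, 1 shell fewer); Zr4+ < Y3+ (both 36 e⁻, Z=40>39); Y3+ < Sr2+ (both 36 e⁻, Z=39>38); Sr2+ < Rb+ (both 36 e⁻, Z=38>37); Rb+ < Cs+ (same group, 1 shell fewer).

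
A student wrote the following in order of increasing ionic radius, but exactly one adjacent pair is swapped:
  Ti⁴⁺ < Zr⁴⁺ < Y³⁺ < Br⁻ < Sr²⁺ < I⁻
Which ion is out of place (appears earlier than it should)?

Br⁻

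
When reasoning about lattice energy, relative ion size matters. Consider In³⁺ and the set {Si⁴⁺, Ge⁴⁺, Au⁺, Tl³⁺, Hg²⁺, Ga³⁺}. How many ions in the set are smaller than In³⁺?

3

Si⁴⁺: 10 e⁻, Z=14, Ge⁴⁺: 28 e⁻, Z=32, Ga³⁺: 28 e⁻, Z=31, In³⁺: 46 e⁻, Z=49, Tl³⁺: 78 e⁻, Z=81, Hg²⁺: 78 e⁻, Z=80, Au⁺: 78 e⁻, Z=79. Si⁴⁺ < Ge⁴⁺ (same group, period 3 vs 4); Ge⁴⁺ < Ga³⁺ (isoelectronic, higher Z=32 is smaller); Ga³⁺ < In³⁺ (same group, 1 shell fewer); In³⁺ < Tl³⁺ (same group, 1 shell fewer); Tl³⁺ < Hg²⁺ (isoelectronic, higher Z=81 is smaller); Hg²⁺ < Au⁺ (isoelectronic, higher Z=80 is smaller).
Relative to In³⁺, the ions that are smaller are Si⁴⁺, Ge⁴⁺, Ga³⁺. So 3 are smaller.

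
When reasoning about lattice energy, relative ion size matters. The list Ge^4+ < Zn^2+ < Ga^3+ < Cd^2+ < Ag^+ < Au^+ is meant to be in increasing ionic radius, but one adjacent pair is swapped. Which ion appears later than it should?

Scanning neighbour by neighbour, only Zn^2+/Ga^3+ violates a trend: they are isoelectronic (28 e⁻) and Ga has more protons than Zn (31 vs 30), making Ga^3+ smaller. That makes Ga^3+ the one sitting a position late relative to where it belongs.

Ga^3+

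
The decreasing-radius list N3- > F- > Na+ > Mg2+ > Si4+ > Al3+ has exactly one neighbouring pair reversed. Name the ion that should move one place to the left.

The pair Si4+, Al3+ is the wrong way round — both have 10 electrons but Z(Si)=14 > Z(Al)=13, so Si4+ should be the smaller of the two. All other adjacent pairs agree with periodic trends, so Al3+ is the misplaced ion.

Al3+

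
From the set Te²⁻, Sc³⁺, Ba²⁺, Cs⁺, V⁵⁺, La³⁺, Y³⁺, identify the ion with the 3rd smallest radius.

Electron counts and nuclear charges: V⁵⁺ has 18 e⁻ (Z=23), Sc³⁺ has 18 e⁻ (Z=21), Y³⁺ has 36 e⁻ (Z=39), La³⁺ has 54 e⁻ (Z=57), Ba²⁺ has 54 e⁻ (Z=56), Cs⁺ has 54 e⁻ (Z=55), Te²⁻ has 54 e⁻ (Z=52). V⁵⁺ < Sc³⁺ (both 18 e⁻, Z=23>21); Sc³⁺ < Y³⁺ (same group, 1 shell fewer); Y³⁺ < La³⁺ (same group, 1 shell fewer); La³⁺ < Ba²⁺ (isoelectronic, higher Z=57 is smaller); Ba²⁺ < Cs⁺ (isoelectronic, higher Z=56 is smaller); Cs⁺ < Te²⁻ (isoelectronic, higher Z=55 is smaller).
That gives V⁵⁺ < Sc³⁺ < Y³⁺ < La³⁺ < Ba²⁺ < Cs⁺ < Te²⁻. From the smallest end, number 3 is Y³⁺.

Y³⁺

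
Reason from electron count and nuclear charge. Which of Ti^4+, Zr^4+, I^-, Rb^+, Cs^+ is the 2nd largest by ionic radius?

Cs^+

Ti^4+ (Z=22, 18 e⁻), Zr^4+ (Z=40, 36 e⁻), Rb^+ (Z=37, 36 e⁻), Cs^+ (Z=55, 54 e⁻), I^- (Z=53, 54 e⁻). Ti^4+ < Zr^4+ (same group, period 4 vs 5); Zr^4+ < Rb^+ (isoelectronic, higher Z=40 is smaller); Rb^+ < Cs^+ (same group, 1 shell fewer); Cs^+ < I^- (both 54 e⁻, Z=55>53).
Full ascending order: Ti^4+ < Zr^4+ < Rb^+ < Cs^+ < I^-. Counting from the largest, position 2 is Cs^+.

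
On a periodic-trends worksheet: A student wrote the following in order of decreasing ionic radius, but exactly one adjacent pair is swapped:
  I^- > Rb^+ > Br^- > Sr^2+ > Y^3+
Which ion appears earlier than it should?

Rb^+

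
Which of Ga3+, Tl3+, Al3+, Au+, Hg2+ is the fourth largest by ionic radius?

Ga3+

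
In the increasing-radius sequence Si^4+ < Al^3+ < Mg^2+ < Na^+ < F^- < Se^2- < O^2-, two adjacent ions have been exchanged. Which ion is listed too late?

O^2-

The pair Se^2-, O^2- is the wrong way round — O^2- and Se^2- are in one column with the same charge; the lighter period-2 ion has 2 fewer shells and is smaller. All other adjacent pairs agree with periodic trends, so O^2- is the misplaced ion.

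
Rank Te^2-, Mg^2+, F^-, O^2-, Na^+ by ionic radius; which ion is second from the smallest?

Tabulating Z and e⁻: Mg^2+: 10 e⁻, Z=12, Na^+: 10 e⁻, Z=11, F^-: 10 e⁻, Z=9, O^2-: 10 e⁻, Z=8, Te^2-: 54 e⁻, Z=52. Mg^2+ < Na^+ (both 10 e⁻, Z=12>11); Na^+ < F^- (isoelectronic, higher Z=11 is smaller); F^- < O^2- (isoelectronic, higher Z=9 is smaller); O^2- < Te^2- (same group, 3 shells fewer).
Ordering: Mg^2+ < Na^+ < F^- < O^2- < Te^2-. The second smallest is Na^+.

Na^+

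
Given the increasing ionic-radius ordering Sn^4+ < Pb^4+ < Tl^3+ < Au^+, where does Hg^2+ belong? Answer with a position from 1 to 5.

Work out protons and electrons: Sn^4+ (Z=50, 46 e⁻), Pb^4+ (Z=82, 78 e⁻), Tl^3+ (Z=81, 78 e⁻), Hg^2+ (Z=80, 78 e⁻), Au^+ (Z=79, 78 e⁻). Sn^4+ < Pb^4+ (same group, period 5 vs 6); Pb^4+ < Tl^3+ (isoelectronic, higher Z=82 is smaller); Tl^3+ < Hg^2+ (both 78 e⁻, Z=81>80); Hg^2+ < Au^+ (isoelectronic, higher Z=80 is smaller).
With Hg^2+ included the full order is Sn^4+ < Pb^4+ < Tl^3+ < Hg^2+ < Au^+, so it takes position 4.

4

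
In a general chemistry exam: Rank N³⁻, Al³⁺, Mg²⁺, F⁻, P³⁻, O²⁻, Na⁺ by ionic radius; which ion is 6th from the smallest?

Al³⁺ (Z=13, 10 e⁻), Mg²⁺ (Z=12, 10 e⁻), Na⁺ (Z=11, 10 e⁻), F⁻ (Z=9, 10 e⁻), O²⁻ (Z=8, 10 e⁻), N³⁻ (Z=7, 10 e⁻), P³⁻ (Z=15, 18 e⁻). Al³⁺ < Mg²⁺ (isoelectronic, higher Z=13 is smaller); Mg²⁺ < Na⁺ (both 10 e⁻, Z=12>11); Na⁺ < F⁻ (isoelectronic, higher Z=11 is smaller); F⁻ < O²⁻ (isoelectronic, higher Z=9 is smaller); O²⁻ < N³⁻ (both 10 e⁻, Z=8>7); N³⁻ < P³⁻ (same group, 1 shell fewer).
That gives Al³⁺ < Mg²⁺ < Na⁺ < F⁻ < O²⁻ < N³⁻ < P³⁻. From the smallest end, number 6 is N³⁻.

N³⁻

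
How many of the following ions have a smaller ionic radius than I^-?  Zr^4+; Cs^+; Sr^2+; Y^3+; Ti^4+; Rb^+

Tabulating Z and e⁻: Ti^4+: 18 e⁻, Z=22, Zr^4+: 36 e⁻, Z=40, Y^3+: 36 e⁻, Z=39, Sr^2+: 36 e⁻, Z=38, Rb^+: 36 e⁻, Z=37, Cs^+: 54 e⁻, Z=55, I^-: 54 e⁻, Z=53. Ti^4+ < Zr^4+ (same group, 1 shell fewer); Zr^4+ < Y^3+ (isoelectronic, higher Z=40 is smaller); Y^3+ < Sr^2+ (both 36 e⁻, Z=39>38); Sr^2+ < Rb^+ (isoelectronic, higher Z=38 is smaller); Rb^+ < Cs^+ (same group, 1 shell fewer); Cs^+ < I^- (isoelectronic, higher Z=55 is smaller).
Relative to I^-, the ions that are smaller are Ti^4+, Zr^4+, Y^3+, Sr^2+, Rb^+, Cs^+. That's 6.

6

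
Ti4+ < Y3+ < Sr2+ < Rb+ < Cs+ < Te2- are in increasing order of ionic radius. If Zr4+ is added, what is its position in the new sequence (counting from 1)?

Work out protons and electrons: Ti4+ has 18 e⁻ (Z=22), Zr4+ has 36 e⁻ (Z=40), Y3+ has 36 e⁻ (Z=39), Sr2+ has 36 e⁻ (Z=38), Rb+ has 36 e⁻ (Z=37), Cs+ has 54 e⁻ (Z=55), Te2- has 54 e⁻ (Z=52). Ti4+ < Zr4+ (same group, period 4 vs 5); Zr4+ < Y3+ (isoelectronic, higher Z=40 is smaller); Y3+ < Sr2+ (isoelectronic, higher Z=39 is smaller); Sr2+ < Rb+ (isoelectronic, higher Z=38 is smaller); Rb+ < Cs+ (same group, period 5 vs 6); Cs+ < Te2- (both 54 e⁻, Z=55>52).
The complete sequence is Ti4+ < Zr4+ < Y3+ < Sr2+ < Rb+ < Cs+ < Te2-. Zr4+ sits at position 2.

2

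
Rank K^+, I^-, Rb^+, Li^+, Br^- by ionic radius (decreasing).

I^- > Br^- > Rb^+ > K^+ > Li^+

Li^+ has 2 e⁻ (Z=3), K^+ has 18 e⁻ (Z=19), Rb^+ has 36 e⁻ (Z=37), Br^- has 36 e⁻ (Z=35), I^- has 54 e⁻ (Z=53). Li^+ < K^+ (same group, period 2 vs 4); K^+ < Rb^+ (same group, period 4 vs 5); Rb^+ < Br^- (both 36 e⁻, Z=37>35); Br^- < I^- (same group, 1 shell fewer).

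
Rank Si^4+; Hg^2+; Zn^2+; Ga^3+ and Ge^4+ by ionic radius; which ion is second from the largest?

Electron counts and nuclear charges: Si^4+ (Z=14, 10 e⁻), Ge^4+ (Z=32, 28 e⁻), Ga^3+ (Z=31, 28 e⁻), Zn^2+ (Z=30, 28 e⁻), Hg^2+ (Z=80, 78 e⁻). Si^4+ < Ge^4+ (same group, 1 shell fewer); Ge^4+ < Ga^3+ (both 28 e⁻, Z=32>31); Ga^3+ < Zn^2+ (isoelectronic, higher Z=31 is smaller); Zn^2+ < Hg^2+ (same group, 2 shells fewer).
That gives Si^4+ < Ge^4+ < Ga^3+ < Zn^2+ < Hg^2+. From the largest end, number 2 is Zn^2+.

Zn^2+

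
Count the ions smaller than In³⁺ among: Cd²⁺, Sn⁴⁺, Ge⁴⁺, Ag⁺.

2

First list Z and electron count for each: Ge⁴⁺: 28 e⁻, Z=32, Sn⁴⁺: 46 e⁻, Z=50, In³⁺: 46 e⁻, Z=49, Cd²⁺: 46 e⁻, Z=48, Ag⁺: 46 e⁻, Z=47. Ge⁴⁺ < Sn⁴⁺ (same group, period 4 vs 5); Sn⁴⁺ < In³⁺ (both 46 e⁻, Z=50>49); In³⁺ < Cd²⁺ (isoelectronic, higher Z=49 is smaller); Cd²⁺ < Ag⁺ (isoelectronic, higher Z=48 is smaller).
Placing each against In³⁺: smaller — Ge⁴⁺, Sn⁴⁺; larger — Cd²⁺, Ag⁺. So 2 are smaller.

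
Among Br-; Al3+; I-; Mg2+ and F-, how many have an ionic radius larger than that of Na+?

3

Electron counts and nuclear charges: Al3+ has 10 e⁻ (Z=13), Mg2+ has 10 e⁻ (Z=12), Na+ has 10 e⁻ (Z=11), F- has 10 e⁻ (Z=9), Br- has 36 e⁻ (Z=35), I- has 54 e⁻ (Z=53). Al3+ < Mg2+ (isoelectronic, higher Z=13 is smaller); Mg2+ < Na+ (isoelectronic, higher Z=12 is smaller); Na+ < F- (isoelectronic, higher Z=11 is smaller); F- < Br- (same group, period 2 vs 4); Br- < I- (same group, period 4 vs 5).
Overall: Al3+ < Mg2+ < Na+ < F- < Br- < I-. Na+ has 2 below it and 3 above. So 3 are larger.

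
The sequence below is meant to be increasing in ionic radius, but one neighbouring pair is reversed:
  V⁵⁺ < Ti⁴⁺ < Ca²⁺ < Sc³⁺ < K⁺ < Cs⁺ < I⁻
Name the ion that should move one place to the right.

Ca²⁺

Check each adjacent pair. Ca²⁺ and Sc³⁺ are reversed: they are isoelectronic (18 e⁻) and Sc has more protons than Ca (21 vs 20), making Sc³⁺ smaller. No other neighbouring pair contradicts the periodic trends, so Ca²⁺ is the ion listed too early.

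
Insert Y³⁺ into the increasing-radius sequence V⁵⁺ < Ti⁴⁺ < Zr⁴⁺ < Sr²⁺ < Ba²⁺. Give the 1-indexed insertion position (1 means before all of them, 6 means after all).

V⁵⁺ (Z=23, 18 e⁻), Ti⁴⁺ (Z=22, 18 e⁻), Zr⁴⁺ (Z=40, 36 e⁻), Y³⁺ (Z=39, 36 e⁻), Sr²⁺ (Z=38, 36 e⁻), Ba²⁺ (Z=56, 54 e⁻). V⁵⁺ < Ti⁴⁺ (isoelectronic, higher Z=23 is smaller); Ti⁴⁺ < Zr⁴⁺ (same group, period 4 vs 5); Zr⁴⁺ < Y³⁺ (isoelectronic, higher Z=40 is smaller); Y³⁺ < Sr²⁺ (isoelectronic, higher Z=39 is smaller); Sr²⁺ < Ba²⁺ (same group, period 5 vs 6).
The complete sequence is V⁵⁺ < Ti⁴⁺ < Zr⁴⁺ < Y³⁺ < Sr²⁺ < Ba²⁺. Y³⁺ sits at position 4.

4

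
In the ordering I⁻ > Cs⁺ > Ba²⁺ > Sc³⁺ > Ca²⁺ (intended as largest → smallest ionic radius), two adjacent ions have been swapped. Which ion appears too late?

Ca²⁺

Scanning neighbour by neighbour, only Sc³⁺/Ca²⁺ violates a trend: both have 18 electrons but Z(Sc)=21 > Z(Ca)=20, so Sc³⁺ should be the smaller of the two. That makes Ca²⁺ the one sitting a position late relative to where it belongs.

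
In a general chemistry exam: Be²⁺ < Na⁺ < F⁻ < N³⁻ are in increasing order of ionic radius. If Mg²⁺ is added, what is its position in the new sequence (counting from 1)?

2

Be²⁺: 2 e⁻, Z=4, Mg²⁺: 10 e⁻, Z=12, Na⁺: 10 e⁻, Z=11, F⁻: 10 e⁻, Z=9, N³⁻: 10 e⁻, Z=7. Be²⁺ < Mg²⁺ (same group, 1 shell fewer); Mg²⁺ < Na⁺ (both 10 e⁻, Z=12>11); Na⁺ < F⁻ (both 10 e⁻, Z=11>9); F⁻ < N³⁻ (both 10 e⁻, Z=9>7).
The complete sequence is Be²⁺ < Mg²⁺ < Na⁺ < F⁻ < N³⁻. Mg²⁺ sits at position 2.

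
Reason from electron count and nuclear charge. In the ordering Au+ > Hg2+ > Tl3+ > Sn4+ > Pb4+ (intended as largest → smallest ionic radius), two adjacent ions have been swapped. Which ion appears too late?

Compare adjacent ions: both in group 14 with the same charge; Sn4+ (period 5) has the smaller radius — yet in this decreasing list Sn4+ sits before Pb4+. Nothing else is reversed, so Pb4+ should move one place to the left.

Pb4+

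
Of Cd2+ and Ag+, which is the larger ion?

Ag+

These species are isoelectronic with 46 electrons. The only difference is the number of protons: Cd2+ (Z=48), Ag+ (Z=47). The strongest nuclear pull (Cd2+) gives the smallest ion.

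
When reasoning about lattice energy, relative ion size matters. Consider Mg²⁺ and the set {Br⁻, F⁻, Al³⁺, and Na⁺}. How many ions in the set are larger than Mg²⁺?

3

Electron counts and nuclear charges: Al³⁺ has 10 e⁻ (Z=13), Mg²⁺ has 10 e⁻ (Z=12), Na⁺ has 10 e⁻ (Z=11), F⁻ has 10 e⁻ (Z=9), Br⁻ has 36 e⁻ (Z=35). Al³⁺ < Mg²⁺ (isoelectronic, higher Z=13 is smaller); Mg²⁺ < Na⁺ (both 10 e⁻, Z=12>11); Na⁺ < F⁻ (both 10 e⁻, Z=11>9); F⁻ < Br⁻ (same group, period 2 vs 4).
Placing each against Mg²⁺: smaller — Al³⁺; larger — Na⁺, F⁻, Br⁻. So 3 are larger.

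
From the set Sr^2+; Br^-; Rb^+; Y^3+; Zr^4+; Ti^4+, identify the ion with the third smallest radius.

Ti^4+ has 18 e⁻ (Z=22), Zr^4+ has 36 e⁻ (Z=40), Y^3+ has 36 e⁻ (Z=39), Sr^2+ has 36 e⁻ (Z=38), Rb^+ has 36 e⁻ (Z=37), Br^- has 36 e⁻ (Z=35). Ti^4+ < Zr^4+ (same group, period 4 vs 5); Zr^4+ < Y^3+ (isoelectronic, higher Z=40 is smaller); Y^3+ < Sr^2+ (both 36 e⁻, Z=39>38); Sr^2+ < Rb^+ (isoelectronic, higher Z=38 is smaller); Rb^+ < Br^- (isoelectronic, higher Z=37 is smaller).
Ordering: Ti^4+ < Zr^4+ < Y^3+ < Sr^2+ < Rb^+ < Br^-. The third smallest is Y^3+.

Y^3+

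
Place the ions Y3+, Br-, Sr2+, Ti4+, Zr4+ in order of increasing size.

Ti4+ < Zr4+ < Y3+ < Sr2+ < Br-

Ti4+ (Z=22, 18 e⁻), Zr4+ (Z=40, 36 e⁻), Y3+ (Z=39, 36 e⁻), Sr2+ (Z=38, 36 e⁻), Br- (Z=35, 36 e⁻). Ti4+ < Zr4+ (same group, period 4 vs 5); Zr4+ < Y3+ (both 36 e⁻, Z=40>39); Y3+ < Sr2+ (isoelectronic, higher Z=39 is smaller); Sr2+ < Br- (isoelectronic, higher Z=38 is smaller).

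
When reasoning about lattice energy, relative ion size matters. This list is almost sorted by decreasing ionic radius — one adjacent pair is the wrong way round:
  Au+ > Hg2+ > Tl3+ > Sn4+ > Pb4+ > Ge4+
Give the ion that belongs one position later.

Sn4+

Check each adjacent pair. Sn4+ and Pb4+ are reversed: Sn4+ and Pb4+ are in one column with the same charge; the lighter period-5 ion has one fewer shell and is smaller. No other neighbouring pair contradicts the periodic trends, so Sn4+ is the ion listed too early.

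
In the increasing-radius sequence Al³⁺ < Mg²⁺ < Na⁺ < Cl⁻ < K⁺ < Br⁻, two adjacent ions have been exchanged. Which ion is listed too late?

Check each adjacent pair. Cl⁻ and K⁺ are reversed: both have 18 electrons but Z(K)=19 > Z(Cl)=17, so K⁺ should be the smaller of the two. No other neighbouring pair contradicts the periodic trends, so K⁺ is the ion listed too late.

K⁺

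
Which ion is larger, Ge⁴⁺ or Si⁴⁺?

Ge⁴⁺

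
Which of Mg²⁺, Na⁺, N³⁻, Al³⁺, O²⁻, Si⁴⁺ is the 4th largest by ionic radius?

Mg²⁺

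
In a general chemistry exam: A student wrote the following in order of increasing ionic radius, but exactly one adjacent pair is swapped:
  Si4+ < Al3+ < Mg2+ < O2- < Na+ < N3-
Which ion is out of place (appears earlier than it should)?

O2-

Compare adjacent ions: they are isoelectronic (10 e⁻) and Na has more protons than O (11 vs 8), making Na+ smaller — yet in this increasing list O2- sits before Na+. Nothing else is reversed, so O2- should move one place to the right.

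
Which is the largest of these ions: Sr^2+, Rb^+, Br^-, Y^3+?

Isoelectronic series (36 e⁻ each). Size is set by nuclear charge: more protons means a smaller ion. Y^3+ (Z=39), Sr^2+ (Z=38), Rb^+ (Z=37), Br^- (Z=35).

Br^-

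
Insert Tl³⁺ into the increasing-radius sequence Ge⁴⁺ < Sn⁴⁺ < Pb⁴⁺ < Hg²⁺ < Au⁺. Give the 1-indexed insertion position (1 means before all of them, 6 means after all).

4

Tabulating Z and e⁻: Ge⁴⁺ (Z=32, 28 e⁻), Sn⁴⁺ (Z=50, 46 e⁻), Pb⁴⁺ (Z=82, 78 e⁻), Tl³⁺ (Z=81, 78 e⁻), Hg²⁺ (Z=80, 78 e⁻), Au⁺ (Z=79, 78 e⁻). Ge⁴⁺ < Sn⁴⁺ (same group, period 4 vs 5); Sn⁴⁺ < Pb⁴⁺ (same group, period 5 vs 6); Pb⁴⁺ < Tl³⁺ (isoelectronic, higher Z=82 is smaller); Tl³⁺ < Hg²⁺ (both 78 e⁻, Z=81>80); Hg²⁺ < Au⁺ (isoelectronic, higher Z=80 is smaller).
Putting Tl³⁺ in gives Ge⁴⁺ < Sn⁴⁺ < Pb⁴⁺ < Tl³⁺ < Hg²⁺ < Au⁺; it lands at slot 4.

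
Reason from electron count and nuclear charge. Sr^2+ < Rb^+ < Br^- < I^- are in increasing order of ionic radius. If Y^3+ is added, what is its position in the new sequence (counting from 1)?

1

First list Z and electron count for each: Y^3+: 36 e⁻, Z=39, Sr^2+: 36 e⁻, Z=38, Rb^+: 36 e⁻, Z=37, Br^-: 36 e⁻, Z=35, I^-: 54 e⁻, Z=53. Y^3+ < Sr^2+ (isoelectronic, higher Z=39 is smaller); Sr^2+ < Rb^+ (isoelectronic, higher Z=38 is smaller); Rb^+ < Br^- (isoelectronic, higher Z=37 is smaller); Br^- < I^- (same group, 1 shell fewer).
Merged order: Y^3+ < Sr^2+ < Rb^+ < Br^- < I^- — Y^3+ is number 1.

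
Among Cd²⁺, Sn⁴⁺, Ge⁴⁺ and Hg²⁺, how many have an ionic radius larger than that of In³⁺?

2

Work out protons and electrons: Ge⁴⁺: 28 e⁻, Z=32, Sn⁴⁺: 46 e⁻, Z=50, In³⁺: 46 e⁻, Z=49, Cd²⁺: 46 e⁻, Z=48, Hg²⁺: 78 e⁻, Z=80. Ge⁴⁺ < Sn⁴⁺ (same group, 1 shell fewer); Sn⁴⁺ < In³⁺ (both 46 e⁻, Z=50>49); In³⁺ < Cd²⁺ (isoelectronic, higher Z=49 is smaller); Cd²⁺ < Hg²⁺ (same group, 1 shell fewer).
Overall: Ge⁴⁺ < Sn⁴⁺ < In³⁺ < Cd²⁺ < Hg²⁺. In³⁺ has 2 below it and 2 above. That's 2.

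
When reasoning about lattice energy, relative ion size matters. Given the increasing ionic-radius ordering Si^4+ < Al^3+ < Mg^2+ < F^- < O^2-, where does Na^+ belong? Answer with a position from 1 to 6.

4

These species are isoelectronic with 10 electrons. The only difference is the number of protons: Si^4+ (Z=14), Al^3+ (Z=13), Mg^2+ (Z=12), Na^+ (Z=11), F^- (Z=9), O^2- (Z=8). The strongest nuclear pull (Si^4+) gives the smallest ion.
With Na^+ included the full order is Si^4+ < Al^3+ < Mg^2+ < Na^+ < F^- < O^2-, so it takes position 4.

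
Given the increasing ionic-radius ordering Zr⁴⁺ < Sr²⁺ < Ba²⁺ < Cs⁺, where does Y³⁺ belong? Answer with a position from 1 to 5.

Electron counts and nuclear charges: Zr⁴⁺ (Z=40, 36 e⁻), Y³⁺ (Z=39, 36 e⁻), Sr²⁺ (Z=38, 36 e⁻), Ba²⁺ (Z=56, 54 e⁻), Cs⁺ (Z=55, 54 e⁻). Zr⁴⁺ < Y³⁺ (both 36 e⁻, Z=40>39); Y³⁺ < Sr²⁺ (isoelectronic, higher Z=39 is smaller); Sr²⁺ < Ba²⁺ (same group, 1 shell fewer); Ba²⁺ < Cs⁺ (isoelectronic, higher Z=56 is smaller).
With Y³⁺ included the full order is Zr⁴⁺ < Y³⁺ < Sr²⁺ < Ba²⁺ < Cs⁺, so it takes position 2.

2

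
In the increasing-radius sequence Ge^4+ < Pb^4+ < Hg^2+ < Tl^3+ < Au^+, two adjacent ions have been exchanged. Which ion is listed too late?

The pair Hg^2+, Tl^3+ is the wrong way round — they are isoelectronic (78 e⁻) and Tl has more protons than Hg (81 vs 80), making Tl^3+ smaller. All other adjacent pairs agree with periodic trends, so Tl^3+ is the misplaced ion.

Tl^3+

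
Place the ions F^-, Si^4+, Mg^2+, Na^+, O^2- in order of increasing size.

All of these have 10 electrons (isoelectronic). With the same electron cloud, the ion with the most protons pulls it in tightest. Nuclear charges: Si^4+ (Z=14), Mg^2+ (Z=12), Na^+ (Z=11), F^- (Z=9), O^2- (Z=8). Highest Z is smallest.

Si^4+ < Mg^2+ < Na^+ < F^- < O^2-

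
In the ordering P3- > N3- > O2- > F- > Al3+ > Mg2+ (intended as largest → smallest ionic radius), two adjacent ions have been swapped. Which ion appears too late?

Mg2+

Compare adjacent ions: Al3+ and Mg2+ share 10 electrons; the higher nuclear charge on Al (Z=13) contracts it more, so Al3+ < Mg2+ — yet in this decreasing list Al3+ sits before Mg2+. Nothing else is reversed, so Mg2+ should move one place to the left.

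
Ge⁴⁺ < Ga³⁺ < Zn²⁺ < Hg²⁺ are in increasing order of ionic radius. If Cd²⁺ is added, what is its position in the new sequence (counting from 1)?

Work out protons and electrons: Ge⁴⁺ has 28 e⁻ (Z=32), Ga³⁺ has 28 e⁻ (Z=31), Zn²⁺ has 28 e⁻ (Z=30), Cd²⁺ has 46 e⁻ (Z=48), Hg²⁺ has 78 e⁻ (Z=80). Ge⁴⁺ < Ga³⁺ (isoelectronic, higher Z=32 is smaller); Ga³⁺ < Zn²⁺ (isoelectronic, higher Z=31 is smaller); Zn²⁺ < Cd²⁺ (same group, 1 shell fewer); Cd²⁺ < Hg²⁺ (same group, 1 shell fewer).
The complete sequence is Ge⁴⁺ < Ga³⁺ < Zn²⁺ < Cd²⁺ < Hg²⁺. Cd²⁺ sits at position 4.

4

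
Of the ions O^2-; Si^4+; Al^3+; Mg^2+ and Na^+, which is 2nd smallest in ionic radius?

Al^3+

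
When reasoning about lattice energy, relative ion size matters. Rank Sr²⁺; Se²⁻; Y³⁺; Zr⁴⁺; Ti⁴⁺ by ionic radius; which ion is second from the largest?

Electron counts and nuclear charges: Ti⁴⁺: 18 e⁻, Z=22, Zr⁴⁺: 36 e⁻, Z=40, Y³⁺: 36 e⁻, Z=39, Sr²⁺: 36 e⁻, Z=38, Se²⁻: 36 e⁻, Z=34. Ti⁴⁺ < Zr⁴⁺ (same group, 1 shell fewer); Zr⁴⁺ < Y³⁺ (both 36 e⁻, Z=40>39); Y³⁺ < Sr²⁺ (isoelectronic, higher Z=39 is smaller); Sr²⁺ < Se²⁻ (isoelectronic, higher Z=38 is smaller).
Ordering: Ti⁴⁺ < Zr⁴⁺ < Y³⁺ < Sr²⁺ < Se²⁻. The second largest is Sr²⁺.

Sr²⁺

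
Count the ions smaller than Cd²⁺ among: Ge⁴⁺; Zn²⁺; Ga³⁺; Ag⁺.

3

Tabulating Z and e⁻: Ge⁴⁺ has 28 e⁻ (Z=32), Ga³⁺ has 28 e⁻ (Z=31), Zn²⁺ has 28 e⁻ (Z=30), Cd²⁺ has 46 e⁻ (Z=48), Ag⁺ has 46 e⁻ (Z=47). Ge⁴⁺ < Ga³⁺ (both 28 e⁻, Z=32>31); Ga³⁺ < Zn²⁺ (isoelectronic, higher Z=31 is smaller); Zn²⁺ < Cd²⁺ (same group, period 4 vs 5); Cd²⁺ < Ag⁺ (isoelectronic, higher Z=48 is smaller).
Relative to Cd²⁺, the ions that are smaller are Ge⁴⁺, Ga³⁺, Zn²⁺. Count: 3.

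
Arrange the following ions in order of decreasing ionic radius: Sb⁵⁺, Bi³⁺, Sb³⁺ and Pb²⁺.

Work out protons and electrons: Sb⁵⁺ has 46 e⁻ (Z=51), Sb³⁺ has 48 e⁻ (Z=51), Bi³⁺ has 80 e⁻ (Z=83), Pb²⁺ has 80 e⁻ (Z=82). Sb⁵⁺ < Sb³⁺ (higher charge on the same element); Sb³⁺ < Bi³⁺ (same group, period 5 vs 6); Bi³⁺ < Pb²⁺ (isoelectronic, higher Z=83 is smaller).

Pb²⁺ > Bi³⁺ > Sb³⁺ > Sb⁵⁺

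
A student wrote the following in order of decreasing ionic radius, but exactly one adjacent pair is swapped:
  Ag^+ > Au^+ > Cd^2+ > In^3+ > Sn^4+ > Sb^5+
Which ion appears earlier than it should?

The pair Ag^+, Au^+ is the wrong way round — same group and charge — period 5 sits above period 6, so Ag^+ is smaller. All other adjacent pairs agree with periodic trends, so Ag^+ is the misplaced ion.

Ag^+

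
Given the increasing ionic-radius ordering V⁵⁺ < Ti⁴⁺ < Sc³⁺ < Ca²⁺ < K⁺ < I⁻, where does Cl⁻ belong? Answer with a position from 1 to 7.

6

Work out protons and electrons: V⁵⁺ (Z=23, 18 e⁻), Ti⁴⁺ (Z=22, 18 e⁻), Sc³⁺ (Z=21, 18 e⁻), Ca²⁺ (Z=20, 18 e⁻), K⁺ (Z=19, 18 e⁻), Cl⁻ (Z=17, 18 e⁻), I⁻ (Z=53, 54 e⁻). V⁵⁺ < Ti⁴⁺ (both 18 e⁻, Z=23>22); Ti⁴⁺ < Sc³⁺ (both 18 e⁻, Z=22>21); Sc³⁺ < Ca²⁺ (isoelectronic, higher Z=21 is smaller); Ca²⁺ < K⁺ (both 18 e⁻, Z=20>19); K⁺ < Cl⁻ (both 18 e⁻, Z=19>17); Cl⁻ < I⁻ (same group, period 3 vs 5).
Merged order: V⁵⁺ < Ti⁴⁺ < Sc³⁺ < Ca²⁺ < K⁺ < Cl⁻ < I⁻ — Cl⁻ is number 6.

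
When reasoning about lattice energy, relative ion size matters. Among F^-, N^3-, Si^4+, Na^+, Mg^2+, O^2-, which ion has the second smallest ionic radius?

Mg^2+

All of these have 10 electrons (isoelectronic). With the same electron cloud, the ion with the most protons pulls it in tightest. Nuclear charges: Si^4+ (Z=14), Mg^2+ (Z=12), Na^+ (Z=11), F^- (Z=9), O^2- (Z=8), N^3- (Z=7). Highest Z is smallest.
Ordering: Si^4+ < Mg^2+ < Na^+ < F^- < O^2- < N^3-. The second smallest is Mg^2+.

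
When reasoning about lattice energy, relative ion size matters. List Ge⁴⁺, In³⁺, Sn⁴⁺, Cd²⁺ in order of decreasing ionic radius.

First list Z and electron count for each: Ge⁴⁺: 28 e⁻, Z=32, Sn⁴⁺: 46 e⁻, Z=50, In³⁺: 46 e⁻, Z=49, Cd²⁺: 46 e⁻, Z=48. Ge⁴⁺ < Sn⁴⁺ (same group, 1 shell fewer); Sn⁴⁺ < In³⁺ (isoelectronic, higher Z=50 is smaller); In³⁺ < Cd²⁺ (both 46 e⁻, Z=49>48).

Cd²⁺ > In³⁺ > Sn⁴⁺ > Ge⁴⁺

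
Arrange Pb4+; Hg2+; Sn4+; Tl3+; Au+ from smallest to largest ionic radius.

Sn4+ < Pb4+ < Tl3+ < Hg2+ < Au+

Electron counts and nuclear charges: Sn4+: 46 e⁻, Z=50, Pb4+: 78 e⁻, Z=82, Tl3+: 78 e⁻, Z=81, Hg2+: 78 e⁻, Z=80, Au+: 78 e⁻, Z=79. Sn4+ < Pb4+ (same group, period 5 vs 6); Pb4+ < Tl3+ (isoelectronic, higher Z=82 is smaller); Tl3+ < Hg2+ (isoelectronic, higher Z=81 is smaller); Hg2+ < Au+ (both 78 e⁻, Z=80>79).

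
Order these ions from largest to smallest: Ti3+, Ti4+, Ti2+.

For a single element, ionic radius drops as positive charge rises — Ti4+ < Ti2+.

Ti2+ > Ti3+ > Ti4+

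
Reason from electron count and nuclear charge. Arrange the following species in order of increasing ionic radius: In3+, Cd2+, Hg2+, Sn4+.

Sn4+ < In3+ < Cd2+ < Hg2+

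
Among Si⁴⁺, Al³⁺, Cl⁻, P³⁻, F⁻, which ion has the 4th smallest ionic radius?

Cl⁻

Si⁴⁺: 10 e⁻, Z=14, Al³⁺: 10 e⁻, Z=13, F⁻: 10 e⁻, Z=9, Cl⁻: 18 e⁻, Z=17, P³⁻: 18 e⁻, Z=15. Si⁴⁺ < Al³⁺ (isoelectronic, higher Z=14 is smaller); Al³⁺ < F⁻ (isoelectronic, higher Z=13 is smaller); F⁻ < Cl⁻ (same group, 1 shell fewer); Cl⁻ < P³⁻ (both 18 e⁻, Z=17>15).
So the order is Si⁴⁺ < Al³⁺ < F⁻ < Cl⁻ < P³⁻; the 4th-smallest ion is Cl⁻.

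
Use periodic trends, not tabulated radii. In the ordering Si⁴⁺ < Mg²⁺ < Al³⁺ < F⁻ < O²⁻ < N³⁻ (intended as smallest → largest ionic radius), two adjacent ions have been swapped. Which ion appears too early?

Mg²⁺

Check each adjacent pair. Mg²⁺ and Al³⁺ are reversed: they are isoelectronic (10 e⁻) and Al has more protons than Mg (13 vs 12), making Al³⁺ smaller. No other neighbouring pair contradicts the periodic trends, so Mg²⁺ is the ion listed too early.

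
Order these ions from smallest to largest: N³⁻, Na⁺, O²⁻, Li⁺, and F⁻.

Li⁺ < Na⁺ < F⁻ < O²⁻ < N³⁻

Work out protons and electrons: Li⁺ (Z=3, 2 e⁻), Na⁺ (Z=11, 10 e⁻), F⁻ (Z=9, 10 e⁻), O²⁻ (Z=8, 10 e⁻), N³⁻ (Z=7, 10 e⁻). Li⁺ < Na⁺ (same group, period 2 vs 3); Na⁺ < F⁻ (isoelectronic, higher Z=11 is smaller); F⁻ < O²⁻ (both 10 e⁻, Z=9>8); O²⁻ < N³⁻ (both 10 e⁻, Z=8>7).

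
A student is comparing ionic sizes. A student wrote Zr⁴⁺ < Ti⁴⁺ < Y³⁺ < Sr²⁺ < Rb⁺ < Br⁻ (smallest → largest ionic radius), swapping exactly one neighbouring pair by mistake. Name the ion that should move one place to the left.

Ti⁴⁺

Compare adjacent ions: Ti⁴⁺ and Zr⁴⁺ are in one column with the same charge; the lighter period-4 ion has one fewer shell and is smaller — yet in this increasing list Zr⁴⁺ sits before Ti⁴⁺. Nothing else is reversed, so Ti⁴⁺ should move one place to the left.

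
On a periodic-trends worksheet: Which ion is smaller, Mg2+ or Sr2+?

Mg2+

All are in the same group with charge +2. Radius grows down the group as n (the outermost shell) increases.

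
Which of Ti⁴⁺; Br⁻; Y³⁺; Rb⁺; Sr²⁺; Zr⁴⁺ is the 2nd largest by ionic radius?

Rb⁺

First list Z and electron count for each: Ti⁴⁺: 18 e⁻, Z=22, Zr⁴⁺: 36 e⁻, Z=40, Y³⁺: 36 e⁻, Z=39, Sr²⁺: 36 e⁻, Z=38, Rb⁺: 36 e⁻, Z=37, Br⁻: 36 e⁻, Z=35. Ti⁴⁺ < Zr⁴⁺ (same group, 1 shell fewer); Zr⁴⁺ < Y³⁺ (isoelectronic, higher Z=40 is smaller); Y³⁺ < Sr²⁺ (both 36 e⁻, Z=39>38); Sr²⁺ < Rb⁺ (both 36 e⁻, Z=38>37); Rb⁺ < Br⁻ (both 36 e⁻, Z=37>35).
So the order is Ti⁴⁺ < Zr⁴⁺ < Y³⁺ < Sr²⁺ < Rb⁺ < Br⁻; the 2nd-largest ion is Rb⁺.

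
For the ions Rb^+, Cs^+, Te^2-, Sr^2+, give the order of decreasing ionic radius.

Tabulating Z and e⁻: Sr^2+: 36 e⁻, Z=38, Rb^+: 36 e⁻, Z=37, Cs^+: 54 e⁻, Z=55, Te^2-: 54 e⁻, Z=52. Sr^2+ < Rb^+ (both 36 e⁻, Z=38>37); Rb^+ < Cs^+ (same group, 1 shell fewer); Cs^+ < Te^2- (both 54 e⁻, Z=55>52).

Te^2- > Cs^+ > Rb^+ > Sr^2+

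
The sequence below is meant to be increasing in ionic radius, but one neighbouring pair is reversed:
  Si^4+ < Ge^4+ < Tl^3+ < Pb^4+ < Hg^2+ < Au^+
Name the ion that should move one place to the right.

Tl^3+

Scanning neighbour by neighbour, only Tl^3+/Pb^4+ violates a trend: they are isoelectronic (78 e⁻) and Pb has more protons than Tl (82 vs 81), making Pb^4+ smaller. That makes Tl^3+ the one sitting a position early relative to where it belongs.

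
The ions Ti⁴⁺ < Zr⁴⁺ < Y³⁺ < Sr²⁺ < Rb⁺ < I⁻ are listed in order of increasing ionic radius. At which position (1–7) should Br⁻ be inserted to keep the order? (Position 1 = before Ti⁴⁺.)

6

Work out protons and electrons: Ti⁴⁺ has 18 e⁻ (Z=22), Zr⁴⁺ has 36 e⁻ (Z=40), Y³⁺ has 36 e⁻ (Z=39), Sr²⁺ has 36 e⁻ (Z=38), Rb⁺ has 36 e⁻ (Z=37), Br⁻ has 36 e⁻ (Z=35), I⁻ has 54 e⁻ (Z=53). Ti⁴⁺ < Zr⁴⁺ (same group, 1 shell fewer); Zr⁴⁺ < Y³⁺ (isoelectronic, higher Z=40 is smaller); Y³⁺ < Sr²⁺ (isoelectronic, higher Z=39 is smaller); Sr²⁺ < Rb⁺ (both 36 e⁻, Z=38>37); Rb⁺ < Br⁻ (both 36 e⁻, Z=37>35); Br⁻ < I⁻ (same group, period 4 vs 5).
The complete sequence is Ti⁴⁺ < Zr⁴⁺ < Y³⁺ < Sr²⁺ < Rb⁺ < Br⁻ < I⁻. Br⁻ sits at position 6.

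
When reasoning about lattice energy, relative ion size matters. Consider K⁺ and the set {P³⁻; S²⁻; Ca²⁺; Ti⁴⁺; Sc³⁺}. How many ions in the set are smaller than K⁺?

Isoelectronic series (18 e⁻ each). Size is set by nuclear charge: more protons means a smaller ion. Ti⁴⁺ (Z=22), Sc³⁺ (Z=21), Ca²⁺ (Z=20), K⁺ (Z=19), S²⁻ (Z=16), P³⁻ (Z=15).
Placing each against K⁺: smaller — Ti⁴⁺, Sc³⁺, Ca²⁺; larger — S²⁻, P³⁻. Count: 3.

3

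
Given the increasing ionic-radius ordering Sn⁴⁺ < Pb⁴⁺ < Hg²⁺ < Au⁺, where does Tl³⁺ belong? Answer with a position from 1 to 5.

First list Z and electron count for each: Sn⁴⁺ (Z=50, 46 e⁻), Pb⁴⁺ (Z=82, 78 e⁻), Tl³⁺ (Z=81, 78 e⁻), Hg²⁺ (Z=80, 78 e⁻), Au⁺ (Z=79, 78 e⁻). Sn⁴⁺ < Pb⁴⁺ (same group, 1 shell fewer); Pb⁴⁺ < Tl³⁺ (isoelectronic, higher Z=82 is smaller); Tl³⁺ < Hg²⁺ (both 78 e⁻, Z=81>80); Hg²⁺ < Au⁺ (isoelectronic, higher Z=80 is smaller).
Putting Tl³⁺ in gives Sn⁴⁺ < Pb⁴⁺ < Tl³⁺ < Hg²⁺ < Au⁺; it lands at slot 3.

3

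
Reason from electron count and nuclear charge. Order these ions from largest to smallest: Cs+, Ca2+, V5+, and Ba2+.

Cs+ > Ba2+ > Ca2+ > V5+

First list Z and electron count for each: V5+ (Z=23, 18 e⁻), Ca2+ (Z=20, 18 e⁻), Ba2+ (Z=56, 54 e⁻), Cs+ (Z=55, 54 e⁻). V5+ < Ca2+ (isoelectronic, higher Z=23 is smaller); Ca2+ < Ba2+ (same group, period 4 vs 6); Ba2+ < Cs+ (isoelectronic, higher Z=56 is smaller).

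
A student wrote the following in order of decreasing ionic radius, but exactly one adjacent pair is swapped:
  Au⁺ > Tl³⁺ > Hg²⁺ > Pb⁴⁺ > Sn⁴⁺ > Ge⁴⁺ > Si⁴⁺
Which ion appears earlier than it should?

Tl³⁺

Check each adjacent pair. Tl³⁺ and Hg²⁺ are reversed: both have 78 electrons but Z(Tl)=81 > Z(Hg)=80, so Tl³⁺ should be the smaller of the two. No other neighbouring pair contradicts the periodic trends, so Tl³⁺ is the ion listed too early.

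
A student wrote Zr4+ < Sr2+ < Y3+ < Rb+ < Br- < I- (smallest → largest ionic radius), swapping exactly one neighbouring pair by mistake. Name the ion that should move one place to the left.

Y3+

Scanning neighbour by neighbour, only Sr2+/Y3+ violates a trend: both have 36 electrons but Z(Y)=39 > Z(Sr)=38, so Y3+ should be the smaller of the two. That makes Y3+ the one sitting a position late relative to where it belongs.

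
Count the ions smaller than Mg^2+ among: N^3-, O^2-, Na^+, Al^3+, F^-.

Isoelectronic series (10 e⁻ each). Size is set by nuclear charge: more protons means a smaller ion. Al^3+ (Z=13), Mg^2+ (Z=12), Na^+ (Z=11), F^- (Z=9), O^2- (Z=8), N^3- (Z=7).
Overall: Al^3+ < Mg^2+ < Na^+ < F^- < O^2- < N^3-. Mg^2+ has 1 below it and 4 above. Count: 1.

1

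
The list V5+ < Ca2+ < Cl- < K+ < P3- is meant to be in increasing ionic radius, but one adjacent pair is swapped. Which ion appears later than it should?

Compare adjacent ions: they are isoelectronic (18 e⁻) and K has more protons than Cl (19 vs 17), making K+ smaller — yet in this increasing list Cl- sits before K+. Nothing else is reversed, so K+ should move one place to the left.

K+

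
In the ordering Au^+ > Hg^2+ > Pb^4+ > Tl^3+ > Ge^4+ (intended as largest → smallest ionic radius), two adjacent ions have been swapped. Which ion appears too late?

Tl^3+

Scanning neighbour by neighbour, only Pb^4+/Tl^3+ violates a trend: both have 78 electrons but Z(Pb)=82 > Z(Tl)=81, so Pb^4+ should be the smaller of the two. That makes Tl^3+ the one sitting a position late relative to where it belongs.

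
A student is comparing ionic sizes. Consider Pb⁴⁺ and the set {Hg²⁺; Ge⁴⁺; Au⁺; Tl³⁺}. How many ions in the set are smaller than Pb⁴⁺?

1

First list Z and electron count for each: Ge⁴⁺: 28 e⁻, Z=32, Pb⁴⁺: 78 e⁻, Z=82, Tl³⁺: 78 e⁻, Z=81, Hg²⁺: 78 e⁻, Z=80, Au⁺: 78 e⁻, Z=79. Ge⁴⁺ < Pb⁴⁺ (same group, 2 shells fewer); Pb⁴⁺ < Tl³⁺ (both 78 e⁻, Z=82>81); Tl³⁺ < Hg²⁺ (isoelectronic, higher Z=81 is smaller); Hg²⁺ < Au⁺ (isoelectronic, higher Z=80 is smaller).
Relative to Pb⁴⁺, the ions that are smaller are Ge⁴⁺. So 1 is smaller.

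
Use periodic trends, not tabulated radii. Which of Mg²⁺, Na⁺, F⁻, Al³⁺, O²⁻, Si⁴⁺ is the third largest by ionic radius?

Na⁺

All of these have 10 electrons (isoelectronic). With the same electron cloud, the ion with the most protons pulls it in tightest. Nuclear charges: Si⁴⁺ (Z=14), Al³⁺ (Z=13), Mg²⁺ (Z=12), Na⁺ (Z=11), F⁻ (Z=9), O²⁻ (Z=8). Highest Z is smallest.
Ordering: Si⁴⁺ < Al³⁺ < Mg²⁺ < Na⁺ < F⁻ < O²⁻. The third largest is Na⁺.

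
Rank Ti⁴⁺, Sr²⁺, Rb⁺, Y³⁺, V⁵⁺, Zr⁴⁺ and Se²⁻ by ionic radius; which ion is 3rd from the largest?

Work out protons and electrons: V⁵⁺ (Z=23, 18 e⁻), Ti⁴⁺ (Z=22, 18 e⁻), Zr⁴⁺ (Z=40, 36 e⁻), Y³⁺ (Z=39, 36 e⁻), Sr²⁺ (Z=38, 36 e⁻), Rb⁺ (Z=37, 36 e⁻), Se²⁻ (Z=34, 36 e⁻). V⁵⁺ < Ti⁴⁺ (both 18 e⁻, Z=23>22); Ti⁴⁺ < Zr⁴⁺ (same group, period 4 vs 5); Zr⁴⁺ < Y³⁺ (both 36 e⁻, Z=40>39); Y³⁺ < Sr²⁺ (both 36 e⁻, Z=39>38); Sr²⁺ < Rb⁺ (isoelectronic, higher Z=38 is smaller); Rb⁺ < Se²⁻ (both 36 e⁻, Z=37>34).
Full ascending order: V⁵⁺ < Ti⁴⁺ < Zr⁴⁺ < Y³⁺ < Sr²⁺ < Rb⁺ < Se²⁻. Counting from the largest, position 3 is Sr²⁺.

Sr²⁺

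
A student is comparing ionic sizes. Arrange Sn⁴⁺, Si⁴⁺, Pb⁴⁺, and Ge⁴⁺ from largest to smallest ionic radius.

Same group, same charge. Going down the group adds an extra shell of electrons, so the ion gets larger: Si⁴⁺ is highest in the group and smallest.

Pb⁴⁺ > Sn⁴⁺ > Ge⁴⁺ > Si⁴⁺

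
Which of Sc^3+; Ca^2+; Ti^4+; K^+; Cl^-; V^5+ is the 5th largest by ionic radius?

Ti^4+

Isoelectronic series (18 e⁻ each). Size is set by nuclear charge: more protons means a smaller ion. V^5+ (Z=23), Ti^4+ (Z=22), Sc^3+ (Z=21), Ca^2+ (Z=20), K^+ (Z=19), Cl^- (Z=17).
That gives V^5+ < Ti^4+ < Sc^3+ < Ca^2+ < K^+ < Cl^-. From the largest end, number 5 is Ti^4+.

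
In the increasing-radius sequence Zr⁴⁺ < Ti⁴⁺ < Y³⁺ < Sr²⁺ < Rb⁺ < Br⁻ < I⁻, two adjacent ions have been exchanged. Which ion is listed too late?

Ti⁴⁺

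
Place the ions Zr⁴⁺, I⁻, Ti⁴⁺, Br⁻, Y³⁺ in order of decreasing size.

I⁻ > Br⁻ > Y³⁺ > Zr⁴⁺ > Ti⁴⁺

Electron counts and nuclear charges: Ti⁴⁺ (Z=22, 18 e⁻), Zr⁴⁺ (Z=40, 36 e⁻), Y³⁺ (Z=39, 36 e⁻), Br⁻ (Z=35, 36 e⁻), I⁻ (Z=53, 54 e⁻). Ti⁴⁺ < Zr⁴⁺ (same group, period 4 vs 5); Zr⁴⁺ < Y³⁺ (isoelectronic, higher Z=40 is smaller); Y³⁺ < Br⁻ (isoelectronic, higher Z=39 is smaller); Br⁻ < I⁻ (same group, 1 shell fewer).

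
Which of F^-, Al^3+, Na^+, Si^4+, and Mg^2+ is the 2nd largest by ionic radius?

All of these have 10 electrons (isoelectronic). With the same electron cloud, the ion with the most protons pulls it in tightest. Nuclear charges: Si^4+ (Z=14), Al^3+ (Z=13), Mg^2+ (Z=12), Na^+ (Z=11), F^- (Z=9). Highest Z is smallest.
So the order is Si^4+ < Al^3+ < Mg^2+ < Na^+ < F^-; the 2nd-largest ion is Na^+.

Na^+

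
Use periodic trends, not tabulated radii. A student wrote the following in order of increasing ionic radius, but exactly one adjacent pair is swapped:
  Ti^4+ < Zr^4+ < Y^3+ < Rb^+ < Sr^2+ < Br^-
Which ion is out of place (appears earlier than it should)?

The pair Rb^+, Sr^2+ is the wrong way round — they are isoelectronic (36 e⁻) and Sr has more protons than Rb (38 vs 37), making Sr^2+ smaller. All other adjacent pairs agree with periodic trends, so Rb^+ is the misplaced ion.

Rb^+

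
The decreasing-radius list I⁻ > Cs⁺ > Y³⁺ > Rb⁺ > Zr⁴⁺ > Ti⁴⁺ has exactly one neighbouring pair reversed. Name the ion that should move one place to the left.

Scanning neighbour by neighbour, only Y³⁺/Rb⁺ violates a trend: they are isoelectronic (36 e⁻) and Y has more protons than Rb (39 vs 37), making Y³⁺ smaller. That makes Rb⁺ the one sitting a position late relative to where it belongs.

Rb⁺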